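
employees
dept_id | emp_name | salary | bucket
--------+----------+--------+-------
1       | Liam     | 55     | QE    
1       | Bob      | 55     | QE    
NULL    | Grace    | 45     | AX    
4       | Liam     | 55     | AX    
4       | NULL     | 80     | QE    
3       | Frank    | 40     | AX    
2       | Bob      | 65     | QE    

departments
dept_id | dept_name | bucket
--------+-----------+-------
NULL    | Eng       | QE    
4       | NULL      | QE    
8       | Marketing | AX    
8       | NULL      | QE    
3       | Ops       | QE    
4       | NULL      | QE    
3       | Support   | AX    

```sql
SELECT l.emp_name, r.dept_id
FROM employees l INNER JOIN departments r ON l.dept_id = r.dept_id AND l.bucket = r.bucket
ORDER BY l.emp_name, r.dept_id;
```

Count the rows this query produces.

3

INNER JOIN keeps only pairs where the ON condition holds.
Matching on l.dept_id = r.dept_id AND l.bucket = r.bucket. A NULL in a compared column never satisfies the condition.
Matched pairs: 3.
Total: 3 rows.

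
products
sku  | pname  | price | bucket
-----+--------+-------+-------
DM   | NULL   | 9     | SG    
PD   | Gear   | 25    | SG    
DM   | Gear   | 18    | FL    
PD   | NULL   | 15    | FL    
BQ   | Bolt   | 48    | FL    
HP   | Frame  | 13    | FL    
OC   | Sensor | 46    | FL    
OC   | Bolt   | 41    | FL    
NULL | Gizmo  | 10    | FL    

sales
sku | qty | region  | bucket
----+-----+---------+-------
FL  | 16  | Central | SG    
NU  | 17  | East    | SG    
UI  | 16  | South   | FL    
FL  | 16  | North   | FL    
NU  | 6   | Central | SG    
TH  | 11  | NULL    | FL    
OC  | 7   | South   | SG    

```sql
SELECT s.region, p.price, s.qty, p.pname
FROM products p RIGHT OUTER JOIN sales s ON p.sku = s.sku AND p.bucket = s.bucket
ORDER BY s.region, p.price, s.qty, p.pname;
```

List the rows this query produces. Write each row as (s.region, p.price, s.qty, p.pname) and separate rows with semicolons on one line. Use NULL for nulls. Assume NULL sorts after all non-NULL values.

RIGHT JOIN keeps every row from `sales`; unmatched rows get NULL for `products`'s columns.
Matching on p.sku = s.sku AND p.bucket = s.bucket. A NULL in a compared column never satisfies the condition.
- p (sku=DM, bucket=SG) has no partner in s.
- p (sku=PD, bucket=SG) has no partner in s.
- p (sku=DM, bucket=FL) has no partner in s.
- p (sku=PD, bucket=FL) has no partner in s.
- p (sku=BQ, bucket=FL) has no partner in s.
- p (sku=HP, bucket=FL) has no partner in s.
- p (sku=OC, bucket=FL) has no partner in s.
- p (sku=OC, bucket=FL) has no partner in s.
- p (sku=NULL, bucket=FL) has no partner in s.
- 7 row(s) from s found no p partner → padded with NULL.
After projecting and ordering:
s.region | p.price | s.qty | p.pname
Central | NULL | 6 | NULL
Central | NULL | 16 | NULL
East | NULL | 17 | NULL
North | NULL | 16 | NULL
South | NULL | 7 | NULL
South | NULL | 16 | NULL
NULL | NULL | 11 | NULL

(Central, NULL, 6, NULL); (Central, NULL, 16, NULL); (East, NULL, 17, NULL); (North, NULL, 16, NULL); (South, NULL, 7, NULL); (South, NULL, 16, NULL); (NULL, NULL, 11, NULL)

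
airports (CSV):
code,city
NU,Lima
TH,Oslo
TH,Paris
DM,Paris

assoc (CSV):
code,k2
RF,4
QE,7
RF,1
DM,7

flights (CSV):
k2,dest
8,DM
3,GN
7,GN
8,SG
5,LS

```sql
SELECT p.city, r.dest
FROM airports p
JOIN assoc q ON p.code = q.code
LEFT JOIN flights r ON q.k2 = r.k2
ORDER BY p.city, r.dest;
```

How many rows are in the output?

1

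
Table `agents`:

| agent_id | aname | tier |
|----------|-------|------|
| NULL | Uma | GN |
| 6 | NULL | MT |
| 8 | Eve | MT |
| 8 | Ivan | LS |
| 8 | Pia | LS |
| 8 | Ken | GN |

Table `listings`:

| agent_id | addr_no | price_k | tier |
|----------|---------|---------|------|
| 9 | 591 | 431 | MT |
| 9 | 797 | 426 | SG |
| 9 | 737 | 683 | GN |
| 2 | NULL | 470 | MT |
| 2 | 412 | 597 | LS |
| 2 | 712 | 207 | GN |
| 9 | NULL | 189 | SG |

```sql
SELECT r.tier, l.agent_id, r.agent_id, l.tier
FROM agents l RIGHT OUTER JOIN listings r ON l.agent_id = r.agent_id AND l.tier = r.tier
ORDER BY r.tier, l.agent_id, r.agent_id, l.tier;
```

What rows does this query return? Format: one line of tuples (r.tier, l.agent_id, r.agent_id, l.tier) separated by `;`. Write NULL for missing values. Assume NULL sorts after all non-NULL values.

RIGHT JOIN keeps every row from `listings`; unmatched rows get NULL for `agents`'s columns.
Matching on l.agent_id = r.agent_id AND l.tier = r.tier. A NULL in a compared column never satisfies the condition.
Matched pairs: 0; unmatched r rows kept: 7.

(GN, NULL, 2, NULL); (GN, NULL, 9, NULL); (LS, NULL, 2, NULL); (MT, NULL, 2, NULL); (MT, NULL, 9, NULL); (SG, NULL, 9, NULL); (SG, NULL, 9, NULL)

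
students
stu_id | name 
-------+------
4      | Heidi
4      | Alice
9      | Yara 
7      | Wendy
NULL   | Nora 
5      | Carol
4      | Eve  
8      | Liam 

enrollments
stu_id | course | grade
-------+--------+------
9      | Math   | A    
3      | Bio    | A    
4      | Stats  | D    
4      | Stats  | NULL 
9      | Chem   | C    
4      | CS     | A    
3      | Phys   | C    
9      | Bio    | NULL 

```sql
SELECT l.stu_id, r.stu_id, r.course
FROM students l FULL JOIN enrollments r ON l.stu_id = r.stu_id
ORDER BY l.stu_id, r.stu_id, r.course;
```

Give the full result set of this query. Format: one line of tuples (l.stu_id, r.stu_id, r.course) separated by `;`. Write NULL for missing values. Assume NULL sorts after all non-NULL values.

(4, 4, CS); (4, 4, CS); (4, 4, CS); (4, 4, Stats); (4, 4, Stats); (4, 4, Stats); (4, 4, Stats); (4, 4, Stats); (4, 4, Stats); (5, NULL, NULL); (7, NULL, NULL); (8, NULL, NULL); (9, 9, Bio); (9, 9, Chem); (9, 9, Math); (NULL, 3, Bio); (NULL, 3, Phys); (NULL, NULL, NULL)

FULL OUTER JOIN keeps every row from both sides; unmatched rows get NULL for the other side's columns.
Matching on l.stu_id = r.stu_id. A NULL in a compared column never satisfies the condition.
- l row (stu_id=4): matches 3 r row(s) → 3 output row(s).
- l row (stu_id=4): matches 3 r row(s) → 3 output row(s).
- l row (stu_id=9): matches 3 r row(s) → 3 output row(s).
- l row (stu_id=7): no match → kept, r columns NULL.
- l row (stu_id=NULL): no match → kept, r columns NULL.
- l row (stu_id=5): no match → kept, r columns NULL.
- l row (stu_id=4): matches 3 r row(s) → 3 output row(s).
- l row (stu_id=8): no match → kept, r columns NULL.
- 2 r row(s) had no l match → kept, l columns NULL.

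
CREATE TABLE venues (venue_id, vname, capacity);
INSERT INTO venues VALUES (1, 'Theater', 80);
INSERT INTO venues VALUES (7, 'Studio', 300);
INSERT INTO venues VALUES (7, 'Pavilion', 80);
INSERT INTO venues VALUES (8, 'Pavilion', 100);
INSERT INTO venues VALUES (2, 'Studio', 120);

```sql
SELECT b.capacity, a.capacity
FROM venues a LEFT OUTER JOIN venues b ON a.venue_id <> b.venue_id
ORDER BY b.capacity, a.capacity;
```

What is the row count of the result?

LEFT JOIN keeps every row from `venues a`; unmatched rows get NULL for `venues b`'s columns.
Matching on a.venue_id <> b.venue_id.
- a (venue_id=1) pairs with 4 row(s) of b.
- a (venue_id=7) pairs with 3 row(s) of b.
- a (venue_id=7) pairs with 3 row(s) of b.
- a (venue_id=8) pairs with 4 row(s) of b.
- a (venue_id=2) pairs with 4 row(s) of b.
Total: 18 rows.

18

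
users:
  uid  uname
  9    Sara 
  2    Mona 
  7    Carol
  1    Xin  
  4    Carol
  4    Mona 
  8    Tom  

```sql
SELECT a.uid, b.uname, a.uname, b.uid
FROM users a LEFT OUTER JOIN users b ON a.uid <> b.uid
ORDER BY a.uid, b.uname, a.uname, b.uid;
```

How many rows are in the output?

40

LEFT JOIN keeps every row from `users a`; unmatched rows get NULL for `users b`'s columns.
Matching on a.uid <> b.uid.
- a (uid=9) pairs with 6 row(s) of b.
- a (uid=2) pairs with 6 row(s) of b.
- a (uid=7) pairs with 6 row(s) of b.
- a (uid=1) pairs with 6 row(s) of b.
- a (uid=4) pairs with 5 row(s) of b.
- a (uid=4) pairs with 5 row(s) of b.
- a (uid=8) pairs with 6 row(s) of b.
Total: 40 rows.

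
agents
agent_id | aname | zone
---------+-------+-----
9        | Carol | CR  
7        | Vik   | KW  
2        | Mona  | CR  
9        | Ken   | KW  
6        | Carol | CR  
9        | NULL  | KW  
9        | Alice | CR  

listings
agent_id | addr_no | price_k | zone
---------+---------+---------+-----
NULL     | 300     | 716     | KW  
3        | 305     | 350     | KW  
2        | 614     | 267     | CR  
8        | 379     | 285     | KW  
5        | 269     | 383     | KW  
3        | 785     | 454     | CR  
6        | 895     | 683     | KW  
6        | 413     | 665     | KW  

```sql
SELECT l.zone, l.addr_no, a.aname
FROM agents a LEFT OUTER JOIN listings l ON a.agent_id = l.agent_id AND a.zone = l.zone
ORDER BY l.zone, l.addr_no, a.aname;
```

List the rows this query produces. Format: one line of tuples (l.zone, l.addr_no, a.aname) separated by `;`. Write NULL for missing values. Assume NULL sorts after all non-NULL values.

LEFT JOIN keeps every row from `agents`; unmatched rows get NULL for `listings`'s columns.
Matching on a.agent_id = l.agent_id AND a.zone = l.zone. A NULL in a compared column never satisfies the condition.
Matched pairs: 1; unmatched a rows kept: 6.

(CR, 614, Mona); (NULL, NULL, Alice); (NULL, NULL, Carol); (NULL, NULL, Carol); (NULL, NULL, Ken); (NULL, NULL, Vik); (NULL, NULL, NULL)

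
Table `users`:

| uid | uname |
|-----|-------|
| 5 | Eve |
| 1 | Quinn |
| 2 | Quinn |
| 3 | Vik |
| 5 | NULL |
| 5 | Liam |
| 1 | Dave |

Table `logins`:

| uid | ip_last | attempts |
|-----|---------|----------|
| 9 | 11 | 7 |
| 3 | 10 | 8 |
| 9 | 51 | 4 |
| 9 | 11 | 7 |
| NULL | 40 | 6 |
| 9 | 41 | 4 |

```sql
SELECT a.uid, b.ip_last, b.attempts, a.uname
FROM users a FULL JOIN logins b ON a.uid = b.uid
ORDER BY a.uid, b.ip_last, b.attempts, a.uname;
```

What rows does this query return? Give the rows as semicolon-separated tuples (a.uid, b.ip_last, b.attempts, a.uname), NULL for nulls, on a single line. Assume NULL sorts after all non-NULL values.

FULL OUTER JOIN keeps every row from both sides; unmatched rows get NULL for the other side's columns.
Matching on a.uid = b.uid. A NULL in a compared column never satisfies the condition.
- a row (uid=5): no match → kept, b columns NULL.
- a row (uid=1): no match → kept, b columns NULL.
- a row (uid=2): no match → kept, b columns NULL.
- a row (uid=3): matches 1 b row(s) → 1 output row(s).
- a row (uid=5): no match → kept, b columns NULL.
- a row (uid=5): no match → kept, b columns NULL.
- a row (uid=1): no match → kept, b columns NULL.
- 5 row(s) from b found no a partner → padded with NULL.

(1, NULL, NULL, Dave); (1, NULL, NULL, Quinn); (2, NULL, NULL, Quinn); (3, 10, 8, Vik); (5, NULL, NULL, Eve); (5, NULL, NULL, Liam); (5, NULL, NULL, NULL); (NULL, 11, 7, NULL); (NULL, 11, 7, NULL); (NULL, 40, 6, NULL); (NULL, 41, 4, NULL); (NULL, 51, 4, NULL)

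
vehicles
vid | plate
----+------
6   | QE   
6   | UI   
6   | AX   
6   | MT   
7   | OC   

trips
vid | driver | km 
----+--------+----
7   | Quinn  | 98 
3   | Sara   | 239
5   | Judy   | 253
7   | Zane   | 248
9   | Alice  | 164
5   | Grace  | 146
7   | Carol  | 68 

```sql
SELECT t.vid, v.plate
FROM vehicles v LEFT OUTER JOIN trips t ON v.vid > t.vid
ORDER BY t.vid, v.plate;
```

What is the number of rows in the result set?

15

LEFT JOIN keeps every row from `vehicles`; unmatched rows get NULL for `trips`'s columns.
Matching on v.vid > t.vid.
- v (vid=6) pairs with 3 row(s) of t.
- v (vid=6) pairs with 3 row(s) of t.
- v (vid=6) pairs with 3 row(s) of t.
- v (vid=6) pairs with 3 row(s) of t.
- v (vid=7) pairs with 3 row(s) of t.
Total: 15 rows.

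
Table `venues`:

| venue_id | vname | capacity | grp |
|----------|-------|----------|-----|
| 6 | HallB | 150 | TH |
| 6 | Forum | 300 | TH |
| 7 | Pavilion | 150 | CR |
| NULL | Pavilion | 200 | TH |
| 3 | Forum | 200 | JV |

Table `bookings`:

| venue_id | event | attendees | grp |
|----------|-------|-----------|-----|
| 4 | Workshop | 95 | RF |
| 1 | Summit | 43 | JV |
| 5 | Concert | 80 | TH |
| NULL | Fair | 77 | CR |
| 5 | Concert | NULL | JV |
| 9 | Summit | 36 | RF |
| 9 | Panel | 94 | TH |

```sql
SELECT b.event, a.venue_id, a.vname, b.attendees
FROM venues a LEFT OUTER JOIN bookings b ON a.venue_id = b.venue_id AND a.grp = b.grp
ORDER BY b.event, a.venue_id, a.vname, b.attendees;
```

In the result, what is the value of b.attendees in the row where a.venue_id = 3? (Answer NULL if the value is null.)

NULL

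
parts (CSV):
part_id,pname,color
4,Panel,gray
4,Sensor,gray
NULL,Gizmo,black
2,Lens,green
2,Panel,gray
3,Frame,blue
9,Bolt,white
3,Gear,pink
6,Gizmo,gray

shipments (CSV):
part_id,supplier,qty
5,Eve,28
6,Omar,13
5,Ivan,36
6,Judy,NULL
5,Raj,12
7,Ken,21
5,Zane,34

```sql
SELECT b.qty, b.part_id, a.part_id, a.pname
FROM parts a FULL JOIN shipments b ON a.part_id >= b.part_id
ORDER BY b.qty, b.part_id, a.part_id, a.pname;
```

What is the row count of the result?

FULL OUTER JOIN keeps every row from both sides; unmatched rows get NULL for the other side's columns.
Matching on a.part_id >= b.part_id. A NULL in a compared column never satisfies the condition.
- a[0] part_id=4 → no match; kept with NULLs on the b side.
- a[1] part_id=4 → no match; kept with NULLs on the b side.
- a[2] part_id=NULL → no match; kept with NULLs on the b side.
- a[3] part_id=2 → no match; kept with NULLs on the b side.
- a[4] part_id=2 → no match; kept with NULLs on the b side.
- a[5] part_id=3 → no match; kept with NULLs on the b side.
- a[6] part_id=9 → 7 match(es) in b → 7 row(s).
- a[7] part_id=3 → no match; kept with NULLs on the b side.
- a[8] part_id=6 → 6 match(es) in b → 6 row(s).
Total: 13 matched + 7 padded = 20 rows.

20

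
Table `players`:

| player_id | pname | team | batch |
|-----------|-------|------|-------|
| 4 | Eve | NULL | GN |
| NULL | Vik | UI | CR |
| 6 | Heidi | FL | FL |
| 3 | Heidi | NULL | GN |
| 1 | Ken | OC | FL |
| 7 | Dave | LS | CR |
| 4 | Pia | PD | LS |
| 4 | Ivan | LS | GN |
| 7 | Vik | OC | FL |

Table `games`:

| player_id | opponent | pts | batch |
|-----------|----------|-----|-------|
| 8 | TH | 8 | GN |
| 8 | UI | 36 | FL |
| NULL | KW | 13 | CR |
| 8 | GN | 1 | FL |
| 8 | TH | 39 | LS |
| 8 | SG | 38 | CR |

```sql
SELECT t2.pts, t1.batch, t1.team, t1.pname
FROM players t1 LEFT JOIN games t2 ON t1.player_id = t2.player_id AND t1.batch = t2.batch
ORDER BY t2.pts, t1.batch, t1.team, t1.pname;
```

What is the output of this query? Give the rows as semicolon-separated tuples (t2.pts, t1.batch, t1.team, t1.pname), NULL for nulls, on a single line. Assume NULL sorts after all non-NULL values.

(NULL, CR, LS, Dave); (NULL, CR, UI, Vik); (NULL, FL, FL, Heidi); (NULL, FL, OC, Ken); (NULL, FL, OC, Vik); (NULL, GN, LS, Ivan); (NULL, GN, NULL, Eve); (NULL, GN, NULL, Heidi); (NULL, LS, PD, Pia)

LEFT JOIN keeps every row from `players`; unmatched rows get NULL for `games`'s columns.
Matching on t1.player_id = t2.player_id AND t1.batch = t2.batch. A NULL in a compared column never satisfies the condition.
Matched pairs: 0; unmatched t1 rows kept: 9.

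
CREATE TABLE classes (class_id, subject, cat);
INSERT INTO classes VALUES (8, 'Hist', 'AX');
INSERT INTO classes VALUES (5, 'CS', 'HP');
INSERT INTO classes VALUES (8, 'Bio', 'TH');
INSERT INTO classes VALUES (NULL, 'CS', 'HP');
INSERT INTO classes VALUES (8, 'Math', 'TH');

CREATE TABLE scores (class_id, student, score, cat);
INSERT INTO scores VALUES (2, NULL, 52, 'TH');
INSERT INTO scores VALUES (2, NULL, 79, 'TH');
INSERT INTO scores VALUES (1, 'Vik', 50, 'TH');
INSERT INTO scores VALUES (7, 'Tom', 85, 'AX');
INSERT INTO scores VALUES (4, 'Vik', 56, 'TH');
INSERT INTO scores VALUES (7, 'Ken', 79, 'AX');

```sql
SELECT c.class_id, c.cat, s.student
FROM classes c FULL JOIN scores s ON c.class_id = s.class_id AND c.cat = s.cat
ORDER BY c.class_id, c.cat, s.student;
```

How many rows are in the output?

FULL OUTER JOIN keeps every row from both sides; unmatched rows get NULL for the other side's columns.
Matching on c.class_id = s.class_id AND c.cat = s.cat. A NULL in a compared column never satisfies the condition.
- class_id=8, cat=AX: no s row matches, row kept with s columns NULL.
- class_id=5, cat=HP: no s row matches, row kept with s columns NULL.
- class_id=8, cat=TH: no s row matches, row kept with s columns NULL.
- class_id=NULL, cat=HP: no s row matches, row kept with s columns NULL.
- class_id=8, cat=TH: no s row matches, row kept with s columns NULL.
- 6 row(s) from s found no c partner → padded with NULL.
Total: 0 matched + 11 padded = 11 rows.

11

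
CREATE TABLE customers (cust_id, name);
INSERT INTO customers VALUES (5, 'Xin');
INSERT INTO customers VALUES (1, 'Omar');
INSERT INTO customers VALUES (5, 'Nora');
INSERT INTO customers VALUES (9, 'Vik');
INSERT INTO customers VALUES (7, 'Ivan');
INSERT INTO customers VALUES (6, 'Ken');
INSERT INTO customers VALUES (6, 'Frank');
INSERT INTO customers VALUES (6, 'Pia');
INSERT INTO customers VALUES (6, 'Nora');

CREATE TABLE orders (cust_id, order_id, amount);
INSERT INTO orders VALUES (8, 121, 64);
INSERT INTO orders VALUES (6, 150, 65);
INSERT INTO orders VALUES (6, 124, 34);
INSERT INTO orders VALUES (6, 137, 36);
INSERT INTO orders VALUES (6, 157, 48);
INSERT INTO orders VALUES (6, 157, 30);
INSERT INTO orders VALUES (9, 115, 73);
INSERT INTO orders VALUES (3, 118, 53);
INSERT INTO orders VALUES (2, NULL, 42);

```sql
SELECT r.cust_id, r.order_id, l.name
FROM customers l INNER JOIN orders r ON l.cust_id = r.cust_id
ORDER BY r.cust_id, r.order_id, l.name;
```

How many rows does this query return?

INNER JOIN keeps only pairs where the ON condition holds.
Matching on l.cust_id = r.cust_id.
- cust_id=5: no matching r row, dropped.
- cust_id=1: no matching r row, dropped.
- cust_id=5: no matching r row, dropped.
- cust_id=9: 1 matching r row(s), so 1 row(s) emitted.
- cust_id=7: no matching r row, dropped.
- cust_id=6: 5 matching r row(s), so 5 row(s) emitted.
- cust_id=6: 5 matching r row(s), so 5 row(s) emitted.
- cust_id=6: 5 matching r row(s), so 5 row(s) emitted.
- cust_id=6: 5 matching r row(s), so 5 row(s) emitted.
Total: 21 rows.

21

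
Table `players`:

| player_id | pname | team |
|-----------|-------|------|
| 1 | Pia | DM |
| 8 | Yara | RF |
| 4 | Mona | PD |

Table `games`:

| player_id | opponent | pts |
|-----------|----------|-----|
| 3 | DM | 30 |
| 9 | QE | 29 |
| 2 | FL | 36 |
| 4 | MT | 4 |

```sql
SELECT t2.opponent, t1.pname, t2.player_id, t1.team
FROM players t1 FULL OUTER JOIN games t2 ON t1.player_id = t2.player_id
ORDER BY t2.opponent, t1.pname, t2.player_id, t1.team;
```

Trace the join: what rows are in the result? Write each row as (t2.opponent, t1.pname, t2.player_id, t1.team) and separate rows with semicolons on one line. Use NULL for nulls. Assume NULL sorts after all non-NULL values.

(DM, NULL, 3, NULL); (FL, NULL, 2, NULL); (MT, Mona, 4, PD); (QE, NULL, 9, NULL); (NULL, Pia, NULL, DM); (NULL, Yara, NULL, RF)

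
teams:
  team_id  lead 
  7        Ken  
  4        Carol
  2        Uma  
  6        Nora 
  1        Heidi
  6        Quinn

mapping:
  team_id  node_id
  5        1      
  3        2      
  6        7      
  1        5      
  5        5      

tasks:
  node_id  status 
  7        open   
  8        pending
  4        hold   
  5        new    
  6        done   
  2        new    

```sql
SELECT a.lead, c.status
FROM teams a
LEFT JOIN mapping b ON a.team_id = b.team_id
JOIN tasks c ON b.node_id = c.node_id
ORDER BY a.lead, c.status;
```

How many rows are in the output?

Joins associate left-to-right: teams LEFT JOIN mapping on team_id gives 6 intermediate row(s).
Then INNER JOIN `tasks c` on node_id: keep only rows whose b.node_id appears in c.
Result: 3 row(s).

3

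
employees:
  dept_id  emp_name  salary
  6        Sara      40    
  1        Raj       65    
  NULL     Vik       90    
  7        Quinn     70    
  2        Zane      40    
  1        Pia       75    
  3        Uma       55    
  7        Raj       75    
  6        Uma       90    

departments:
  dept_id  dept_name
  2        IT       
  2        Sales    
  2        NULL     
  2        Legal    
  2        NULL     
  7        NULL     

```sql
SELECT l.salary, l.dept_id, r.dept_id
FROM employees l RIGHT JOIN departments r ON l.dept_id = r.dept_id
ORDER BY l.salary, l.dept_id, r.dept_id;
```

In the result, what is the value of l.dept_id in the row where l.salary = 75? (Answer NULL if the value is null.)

RIGHT JOIN keeps every row from `departments`; unmatched rows get NULL for `employees`'s columns.
Matching on l.dept_id = r.dept_id. A NULL in a compared column never satisfies the condition.
- dept_id=6: no matching r row.
- dept_id=1: no matching r row.
- dept_id=NULL: no matching r row.
- dept_id=7: 1 matching r row(s), so 1 row(s) emitted.
- dept_id=2: 5 matching r row(s), so 5 row(s) emitted.
- dept_id=1: no matching r row.
- dept_id=3: no matching r row.
- dept_id=7: 1 matching r row(s), so 1 row(s) emitted.
- dept_id=6: no matching r row.
- every r row matched at least one l row.

7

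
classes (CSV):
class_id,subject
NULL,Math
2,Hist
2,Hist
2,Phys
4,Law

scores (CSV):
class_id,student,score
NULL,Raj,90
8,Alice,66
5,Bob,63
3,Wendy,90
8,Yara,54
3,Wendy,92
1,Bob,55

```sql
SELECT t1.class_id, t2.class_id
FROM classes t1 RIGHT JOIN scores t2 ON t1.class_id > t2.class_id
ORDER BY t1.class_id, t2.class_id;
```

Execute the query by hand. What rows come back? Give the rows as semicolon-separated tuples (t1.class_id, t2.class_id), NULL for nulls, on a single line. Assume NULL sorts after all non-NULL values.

RIGHT JOIN keeps every row from `scores`; unmatched rows get NULL for `classes`'s columns.
Matching on t1.class_id > t2.class_id. A NULL in a compared column never satisfies the condition.
- t1[0] class_id=NULL → no match.
- t1[1] class_id=2 → 1 match(es) in t2 → 1 row(s).
- t1[2] class_id=2 → 1 match(es) in t2 → 1 row(s).
- t1[3] class_id=2 → 1 match(es) in t2 → 1 row(s).
- t1[4] class_id=4 → 3 match(es) in t2 → 3 row(s).
- 4 t2 row(s) had no t1 match → kept, t1 columns NULL.
After projecting and ordering:
t1.class_id | t2.class_id
2 | 1
2 | 1
2 | 1
4 | 1
4 | 3
4 | 3
NULL | 5
NULL | 8
NULL | 8
NULL | NULL

(2, 1); (2, 1); (2, 1); (4, 1); (4, 3); (4, 3); (NULL, 5); (NULL, 8); (NULL, 8); (NULL, NULL)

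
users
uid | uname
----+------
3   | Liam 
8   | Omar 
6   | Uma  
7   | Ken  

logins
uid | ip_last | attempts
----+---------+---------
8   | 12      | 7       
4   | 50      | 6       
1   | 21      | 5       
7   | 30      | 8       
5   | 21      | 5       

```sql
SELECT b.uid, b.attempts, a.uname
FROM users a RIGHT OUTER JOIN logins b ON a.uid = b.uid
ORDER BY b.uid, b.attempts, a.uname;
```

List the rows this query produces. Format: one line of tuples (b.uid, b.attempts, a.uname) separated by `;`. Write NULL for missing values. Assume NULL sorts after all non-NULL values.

(1, 5, NULL); (4, 6, NULL); (5, 5, NULL); (7, 8, Ken); (8, 7, Omar)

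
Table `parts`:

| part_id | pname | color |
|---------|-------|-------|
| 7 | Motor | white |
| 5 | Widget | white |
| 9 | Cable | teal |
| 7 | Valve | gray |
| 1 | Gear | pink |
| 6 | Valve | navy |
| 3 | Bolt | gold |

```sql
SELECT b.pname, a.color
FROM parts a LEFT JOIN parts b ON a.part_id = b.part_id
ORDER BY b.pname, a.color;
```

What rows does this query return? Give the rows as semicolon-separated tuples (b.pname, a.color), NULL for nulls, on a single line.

(Bolt, gold); (Cable, teal); (Gear, pink); (Motor, gray); (Motor, white); (Valve, gray); (Valve, navy); (Valve, white); (Widget, white)

LEFT JOIN keeps every row from `parts a`; unmatched rows get NULL for `parts b`'s columns.
Matching on a.part_id = b.part_id.
Matched pairs: 9; unmatched a rows kept: 0.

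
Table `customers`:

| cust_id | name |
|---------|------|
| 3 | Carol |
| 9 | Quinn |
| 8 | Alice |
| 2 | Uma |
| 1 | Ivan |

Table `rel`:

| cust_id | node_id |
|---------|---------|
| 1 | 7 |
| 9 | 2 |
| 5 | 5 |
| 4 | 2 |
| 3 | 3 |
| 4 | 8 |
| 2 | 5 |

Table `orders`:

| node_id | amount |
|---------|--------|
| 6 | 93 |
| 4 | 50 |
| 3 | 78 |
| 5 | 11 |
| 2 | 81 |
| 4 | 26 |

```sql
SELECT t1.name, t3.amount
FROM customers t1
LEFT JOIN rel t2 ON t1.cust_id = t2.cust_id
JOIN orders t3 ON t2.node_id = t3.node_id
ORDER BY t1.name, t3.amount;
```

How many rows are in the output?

3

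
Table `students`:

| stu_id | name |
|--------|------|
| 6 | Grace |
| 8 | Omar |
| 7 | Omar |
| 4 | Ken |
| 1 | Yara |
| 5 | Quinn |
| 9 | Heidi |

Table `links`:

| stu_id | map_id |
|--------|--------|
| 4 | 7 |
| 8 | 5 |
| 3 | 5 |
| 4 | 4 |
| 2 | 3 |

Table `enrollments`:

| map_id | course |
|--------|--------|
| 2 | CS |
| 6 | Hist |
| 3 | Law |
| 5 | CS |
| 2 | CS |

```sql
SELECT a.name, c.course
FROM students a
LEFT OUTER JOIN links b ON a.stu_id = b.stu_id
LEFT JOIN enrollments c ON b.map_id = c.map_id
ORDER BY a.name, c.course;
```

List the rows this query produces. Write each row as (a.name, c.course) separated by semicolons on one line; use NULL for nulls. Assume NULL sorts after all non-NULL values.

Step 1 — a LEFT JOIN b on stu_id → 8 row(s).
Then LEFT JOIN `enrollments c` on map_id: each of those 8 rows is kept; rows whose b.map_id has no match in c get NULL for c's columns.

(Grace, NULL); (Heidi, NULL); (Ken, NULL); (Ken, NULL); (Omar, CS); (Omar, NULL); (Quinn, NULL); (Yara, NULL)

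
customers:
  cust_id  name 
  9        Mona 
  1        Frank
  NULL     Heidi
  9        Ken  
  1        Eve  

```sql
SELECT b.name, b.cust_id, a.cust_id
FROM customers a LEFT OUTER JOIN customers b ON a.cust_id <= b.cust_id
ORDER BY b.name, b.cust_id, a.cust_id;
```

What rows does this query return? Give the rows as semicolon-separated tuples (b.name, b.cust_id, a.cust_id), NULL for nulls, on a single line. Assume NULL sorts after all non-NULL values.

LEFT JOIN keeps every row from `customers a`; unmatched rows get NULL for `customers b`'s columns.
Matching on a.cust_id <= b.cust_id. A NULL in a compared column never satisfies the condition.
- a row (cust_id=9): matches 2 b row(s) → 2 output row(s).
- a row (cust_id=1): matches 4 b row(s) → 4 output row(s).
- a row (cust_id=NULL): no match → kept, b columns NULL.
- a row (cust_id=9): matches 2 b row(s) → 2 output row(s).
- a row (cust_id=1): matches 4 b row(s) → 4 output row(s).

(Eve, 1, 1); (Eve, 1, 1); (Frank, 1, 1); (Frank, 1, 1); (Ken, 9, 1); (Ken, 9, 1); (Ken, 9, 9); (Ken, 9, 9); (Mona, 9, 1); (Mona, 9, 1); (Mona, 9, 9); (Mona, 9, 9); (NULL, NULL, NULL)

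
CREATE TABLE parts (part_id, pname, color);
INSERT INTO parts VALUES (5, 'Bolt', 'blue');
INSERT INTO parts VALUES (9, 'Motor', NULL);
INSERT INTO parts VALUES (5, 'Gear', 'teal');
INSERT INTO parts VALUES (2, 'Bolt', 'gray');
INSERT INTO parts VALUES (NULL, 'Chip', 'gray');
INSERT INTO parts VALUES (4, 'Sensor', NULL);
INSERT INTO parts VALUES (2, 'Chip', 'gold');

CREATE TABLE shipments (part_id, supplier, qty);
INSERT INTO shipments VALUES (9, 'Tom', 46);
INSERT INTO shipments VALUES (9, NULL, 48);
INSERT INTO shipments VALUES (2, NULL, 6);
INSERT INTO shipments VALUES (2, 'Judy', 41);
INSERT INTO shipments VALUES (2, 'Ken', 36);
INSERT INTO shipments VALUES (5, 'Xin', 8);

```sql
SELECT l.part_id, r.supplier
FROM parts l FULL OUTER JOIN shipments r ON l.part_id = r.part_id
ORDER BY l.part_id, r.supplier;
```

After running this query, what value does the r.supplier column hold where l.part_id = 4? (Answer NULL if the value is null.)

NULL

FULL OUTER JOIN keeps every row from both sides; unmatched rows get NULL for the other side's columns.
Matching on l.part_id = r.part_id. A NULL in a compared column never satisfies the condition.
- l[0] part_id=5 → 1 match(es) in r → 1 row(s).
- l[1] part_id=9 → 2 match(es) in r → 2 row(s).
- l[2] part_id=5 → 1 match(es) in r → 1 row(s).
- l[3] part_id=2 → 3 match(es) in r → 3 row(s).
- l[4] part_id=NULL → no match; kept with NULLs on the r side.
- l[5] part_id=4 → no match; kept with NULLs on the r side.
- l[6] part_id=2 → 3 match(es) in r → 3 row(s).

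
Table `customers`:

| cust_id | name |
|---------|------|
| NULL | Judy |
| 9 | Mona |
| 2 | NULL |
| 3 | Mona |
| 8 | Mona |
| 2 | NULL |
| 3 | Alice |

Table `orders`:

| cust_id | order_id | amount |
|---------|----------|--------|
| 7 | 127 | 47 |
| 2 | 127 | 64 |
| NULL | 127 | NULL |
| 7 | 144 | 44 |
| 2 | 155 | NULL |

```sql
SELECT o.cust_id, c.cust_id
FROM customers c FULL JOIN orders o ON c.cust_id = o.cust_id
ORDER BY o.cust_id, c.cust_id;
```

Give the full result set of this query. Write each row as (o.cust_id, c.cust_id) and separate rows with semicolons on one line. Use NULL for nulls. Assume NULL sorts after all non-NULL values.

(2, 2); (2, 2); (2, 2); (2, 2); (7, NULL); (7, NULL); (NULL, 3); (NULL, 3); (NULL, 8); (NULL, 9); (NULL, NULL); (NULL, NULL)

FULL OUTER JOIN keeps every row from both sides; unmatched rows get NULL for the other side's columns.
Matching on c.cust_id = o.cust_id. A NULL in a compared column never satisfies the condition.
- c (cust_id=NULL) has no partner → padded with NULL.
- c (cust_id=9) has no partner → padded with NULL.
- c (cust_id=2) pairs with 2 row(s) of o.
- c (cust_id=3) has no partner → padded with NULL.
- c (cust_id=8) has no partner → padded with NULL.
- c (cust_id=2) pairs with 2 row(s) of o.
- c (cust_id=3) has no partner → padded with NULL.
- 3 o row(s) had no c match → kept, c columns NULL.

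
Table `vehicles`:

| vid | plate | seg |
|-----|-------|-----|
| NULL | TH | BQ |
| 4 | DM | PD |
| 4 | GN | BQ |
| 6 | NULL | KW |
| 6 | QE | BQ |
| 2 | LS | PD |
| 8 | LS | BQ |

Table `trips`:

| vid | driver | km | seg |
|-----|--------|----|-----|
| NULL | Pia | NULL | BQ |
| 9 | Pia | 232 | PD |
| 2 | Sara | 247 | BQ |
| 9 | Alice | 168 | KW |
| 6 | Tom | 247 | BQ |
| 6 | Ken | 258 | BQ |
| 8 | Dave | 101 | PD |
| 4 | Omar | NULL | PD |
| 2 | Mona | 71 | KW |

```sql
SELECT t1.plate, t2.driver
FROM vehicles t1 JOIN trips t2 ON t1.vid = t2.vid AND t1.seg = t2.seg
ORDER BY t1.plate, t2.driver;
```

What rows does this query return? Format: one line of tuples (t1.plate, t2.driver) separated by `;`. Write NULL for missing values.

(DM, Omar); (QE, Ken); (QE, Tom)

INNER JOIN keeps only pairs where the ON condition holds.
Matching on t1.vid = t2.vid AND t1.seg = t2.seg. A NULL in a compared column never satisfies the condition.
Matched pairs: 3.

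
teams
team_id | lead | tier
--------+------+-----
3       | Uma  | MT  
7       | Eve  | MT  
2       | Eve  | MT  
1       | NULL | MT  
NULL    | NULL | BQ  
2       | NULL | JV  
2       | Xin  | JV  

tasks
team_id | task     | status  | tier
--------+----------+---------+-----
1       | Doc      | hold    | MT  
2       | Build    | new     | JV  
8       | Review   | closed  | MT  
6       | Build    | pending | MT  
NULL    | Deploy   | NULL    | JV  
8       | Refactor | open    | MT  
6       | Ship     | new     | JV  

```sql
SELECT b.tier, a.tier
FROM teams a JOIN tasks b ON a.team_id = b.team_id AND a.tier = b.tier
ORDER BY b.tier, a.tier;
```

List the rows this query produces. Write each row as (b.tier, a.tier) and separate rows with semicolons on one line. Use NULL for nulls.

(JV, JV); (JV, JV); (MT, MT)

INNER JOIN keeps only pairs where the ON condition holds.
Matching on a.team_id = b.team_id AND a.tier = b.tier. A NULL in a compared column never satisfies the condition.
Matched pairs: 3.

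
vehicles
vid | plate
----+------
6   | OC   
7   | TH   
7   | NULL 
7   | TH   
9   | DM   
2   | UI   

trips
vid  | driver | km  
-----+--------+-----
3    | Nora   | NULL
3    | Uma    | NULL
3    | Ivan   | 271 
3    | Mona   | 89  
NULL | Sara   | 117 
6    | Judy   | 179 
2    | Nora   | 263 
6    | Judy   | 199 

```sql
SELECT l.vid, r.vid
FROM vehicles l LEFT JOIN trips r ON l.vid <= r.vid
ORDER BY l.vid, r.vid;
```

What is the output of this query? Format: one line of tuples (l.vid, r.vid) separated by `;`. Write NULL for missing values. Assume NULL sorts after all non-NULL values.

(2, 2); (2, 3); (2, 3); (2, 3); (2, 3); (2, 6); (2, 6); (6, 6); (6, 6); (7, NULL); (7, NULL); (7, NULL); (9, NULL)

LEFT JOIN keeps every row from `vehicles`; unmatched rows get NULL for `trips`'s columns.
Matching on l.vid <= r.vid. A NULL in a compared column never satisfies the condition.
Matched pairs: 9; unmatched l rows kept: 4.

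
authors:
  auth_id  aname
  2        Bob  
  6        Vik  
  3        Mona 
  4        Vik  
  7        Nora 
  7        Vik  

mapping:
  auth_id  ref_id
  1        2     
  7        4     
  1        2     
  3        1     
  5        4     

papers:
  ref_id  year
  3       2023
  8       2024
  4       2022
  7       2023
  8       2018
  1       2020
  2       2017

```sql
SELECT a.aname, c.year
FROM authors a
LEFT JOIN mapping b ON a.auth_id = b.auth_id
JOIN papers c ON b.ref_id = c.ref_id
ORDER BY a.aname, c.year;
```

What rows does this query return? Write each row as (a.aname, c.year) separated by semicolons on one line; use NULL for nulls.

Evaluate left to right. First `authors a LEFT JOIN mapping b` on auth_id: 6 row(s).
Then INNER JOIN `papers c` on ref_id: keep only rows whose b.ref_id appears in c.

(Mona, 2020); (Nora, 2022); (Vik, 2022)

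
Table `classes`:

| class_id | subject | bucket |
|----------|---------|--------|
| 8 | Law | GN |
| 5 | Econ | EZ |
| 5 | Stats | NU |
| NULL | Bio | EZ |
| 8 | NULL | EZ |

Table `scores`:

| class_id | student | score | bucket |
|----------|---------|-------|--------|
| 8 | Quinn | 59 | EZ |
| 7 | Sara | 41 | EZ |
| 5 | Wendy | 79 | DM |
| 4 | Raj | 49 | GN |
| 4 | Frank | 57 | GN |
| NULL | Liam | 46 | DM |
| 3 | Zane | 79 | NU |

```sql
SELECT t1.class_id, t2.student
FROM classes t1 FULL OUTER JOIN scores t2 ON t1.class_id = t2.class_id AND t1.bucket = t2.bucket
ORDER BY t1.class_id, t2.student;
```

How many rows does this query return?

11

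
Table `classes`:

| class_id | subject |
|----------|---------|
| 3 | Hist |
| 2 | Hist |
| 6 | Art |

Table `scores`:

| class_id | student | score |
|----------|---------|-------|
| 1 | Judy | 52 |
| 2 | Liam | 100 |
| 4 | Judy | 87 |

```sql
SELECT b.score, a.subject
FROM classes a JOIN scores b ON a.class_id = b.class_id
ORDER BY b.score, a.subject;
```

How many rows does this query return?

INNER JOIN keeps only pairs where the ON condition holds.
Matching on a.class_id = b.class_id.
- class_id=3: no matching b row, dropped.
- class_id=2: 1 matching b row(s), so 1 row(s) emitted.
- class_id=6: no matching b row, dropped.
Total: 1 rows.

1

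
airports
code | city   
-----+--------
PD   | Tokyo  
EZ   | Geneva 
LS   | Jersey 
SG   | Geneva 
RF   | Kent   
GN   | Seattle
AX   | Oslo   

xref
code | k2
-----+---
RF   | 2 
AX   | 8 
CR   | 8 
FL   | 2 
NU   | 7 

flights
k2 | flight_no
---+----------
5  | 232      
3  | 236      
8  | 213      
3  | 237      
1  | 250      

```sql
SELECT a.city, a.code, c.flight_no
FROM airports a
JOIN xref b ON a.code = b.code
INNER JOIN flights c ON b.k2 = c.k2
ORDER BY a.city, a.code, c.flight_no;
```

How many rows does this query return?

Step 1 — a INNER JOIN b on code → 2 row(s).
Then INNER JOIN `flights c` on k2: keep only rows whose b.k2 appears in c.
Result: 1 row(s).

1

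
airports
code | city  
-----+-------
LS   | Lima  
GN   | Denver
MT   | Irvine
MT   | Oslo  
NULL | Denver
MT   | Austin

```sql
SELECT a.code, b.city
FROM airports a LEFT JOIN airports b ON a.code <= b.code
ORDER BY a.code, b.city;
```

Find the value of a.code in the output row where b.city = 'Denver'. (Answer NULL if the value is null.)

GN

LEFT JOIN keeps every row from `airports a`; unmatched rows get NULL for `airports b`'s columns.
Matching on a.code <= b.code. A NULL in a compared column never satisfies the condition.
Matched pairs: 18; unmatched a rows kept: 1.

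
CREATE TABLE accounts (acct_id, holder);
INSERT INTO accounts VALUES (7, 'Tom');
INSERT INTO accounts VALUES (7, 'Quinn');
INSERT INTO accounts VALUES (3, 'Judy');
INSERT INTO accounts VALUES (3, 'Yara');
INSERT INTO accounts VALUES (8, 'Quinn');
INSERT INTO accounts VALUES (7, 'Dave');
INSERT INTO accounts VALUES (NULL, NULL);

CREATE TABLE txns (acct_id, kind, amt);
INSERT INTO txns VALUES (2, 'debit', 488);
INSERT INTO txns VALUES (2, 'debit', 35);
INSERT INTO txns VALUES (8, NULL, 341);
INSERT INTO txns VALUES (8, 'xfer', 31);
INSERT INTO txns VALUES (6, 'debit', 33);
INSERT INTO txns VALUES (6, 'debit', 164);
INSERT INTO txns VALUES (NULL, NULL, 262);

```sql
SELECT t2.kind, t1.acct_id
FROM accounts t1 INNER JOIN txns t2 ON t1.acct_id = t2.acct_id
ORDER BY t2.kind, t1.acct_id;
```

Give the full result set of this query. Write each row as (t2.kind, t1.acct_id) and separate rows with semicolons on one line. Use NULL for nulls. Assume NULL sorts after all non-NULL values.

INNER JOIN keeps only pairs where the ON condition holds.
Matching on t1.acct_id = t2.acct_id. A NULL in a compared column never satisfies the condition.
Matched pairs: 2.

(xfer, 8); (NULL, 8)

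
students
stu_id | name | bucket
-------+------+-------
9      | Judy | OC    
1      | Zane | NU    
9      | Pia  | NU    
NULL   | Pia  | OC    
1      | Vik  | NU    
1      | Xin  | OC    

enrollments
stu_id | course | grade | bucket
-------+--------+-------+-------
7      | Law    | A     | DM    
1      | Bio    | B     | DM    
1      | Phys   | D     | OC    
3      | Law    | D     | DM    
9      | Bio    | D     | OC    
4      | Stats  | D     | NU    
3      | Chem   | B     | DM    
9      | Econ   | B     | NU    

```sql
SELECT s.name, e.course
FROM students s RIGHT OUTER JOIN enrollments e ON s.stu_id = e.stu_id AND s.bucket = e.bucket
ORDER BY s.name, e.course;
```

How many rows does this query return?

8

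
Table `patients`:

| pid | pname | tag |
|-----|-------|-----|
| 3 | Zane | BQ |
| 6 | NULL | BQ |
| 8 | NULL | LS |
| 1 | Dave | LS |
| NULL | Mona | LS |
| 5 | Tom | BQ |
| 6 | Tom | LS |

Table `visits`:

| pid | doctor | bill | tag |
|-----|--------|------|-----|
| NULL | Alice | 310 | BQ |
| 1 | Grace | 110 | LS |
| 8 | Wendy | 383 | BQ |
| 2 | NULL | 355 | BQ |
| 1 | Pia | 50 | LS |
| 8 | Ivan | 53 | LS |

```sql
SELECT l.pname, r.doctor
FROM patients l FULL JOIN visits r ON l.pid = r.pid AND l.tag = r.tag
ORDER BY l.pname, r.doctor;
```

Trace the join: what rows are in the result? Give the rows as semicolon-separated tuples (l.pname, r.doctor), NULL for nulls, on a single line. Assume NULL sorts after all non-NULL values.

FULL OUTER JOIN keeps every row from both sides; unmatched rows get NULL for the other side's columns.
Matching on l.pid = r.pid AND l.tag = r.tag. A NULL in a compared column never satisfies the condition.
- l[0] pid=3, tag=BQ → no match; kept with NULLs on the r side.
- l[1] pid=6, tag=BQ → no match; kept with NULLs on the r side.
- l[2] pid=8, tag=LS → 1 match(es) in r → 1 row(s).
- l[3] pid=1, tag=LS → 2 match(es) in r → 2 row(s).
- l[4] pid=NULL, tag=LS → no match; kept with NULLs on the r side.
- l[5] pid=5, tag=BQ → no match; kept with NULLs on the r side.
- l[6] pid=6, tag=LS → no match; kept with NULLs on the r side.
- plus 3 unmatched r row(s), each kept with NULL l columns.

(Dave, Grace); (Dave, Pia); (Mona, NULL); (Tom, NULL); (Tom, NULL); (Zane, NULL); (NULL, Alice); (NULL, Ivan); (NULL, Wendy); (NULL, NULL); (NULL, NULL)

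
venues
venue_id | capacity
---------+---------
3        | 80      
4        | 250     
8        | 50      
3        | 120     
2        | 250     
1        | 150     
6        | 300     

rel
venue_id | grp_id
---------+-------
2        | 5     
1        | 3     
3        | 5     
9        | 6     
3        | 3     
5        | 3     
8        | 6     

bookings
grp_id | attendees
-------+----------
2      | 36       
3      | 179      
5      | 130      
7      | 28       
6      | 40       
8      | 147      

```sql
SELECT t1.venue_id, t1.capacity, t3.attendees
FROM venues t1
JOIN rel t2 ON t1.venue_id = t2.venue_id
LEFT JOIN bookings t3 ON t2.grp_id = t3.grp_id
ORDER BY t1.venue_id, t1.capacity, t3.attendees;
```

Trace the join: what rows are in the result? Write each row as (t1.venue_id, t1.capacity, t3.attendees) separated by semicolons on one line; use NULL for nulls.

Evaluate left to right. First `venues t1 INNER JOIN rel t2` on venue_id: 7 row(s).
Then LEFT JOIN `bookings t3` on grp_id: each of those 7 rows is kept; rows whose t2.grp_id has no match in t3 get NULL for t3's columns.

(1, 150, 179); (2, 250, 130); (3, 80, 130); (3, 80, 179); (3, 120, 130); (3, 120, 179); (8, 50, 40)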